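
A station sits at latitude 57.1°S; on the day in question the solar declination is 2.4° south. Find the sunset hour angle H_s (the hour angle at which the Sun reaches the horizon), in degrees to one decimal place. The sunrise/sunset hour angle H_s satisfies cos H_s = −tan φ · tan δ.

cos H_s = −tan(-57.1°) · tan(-2.4°) = -0.0648, so H_s = arccos(-0.0648) = 93.72°.

93.7°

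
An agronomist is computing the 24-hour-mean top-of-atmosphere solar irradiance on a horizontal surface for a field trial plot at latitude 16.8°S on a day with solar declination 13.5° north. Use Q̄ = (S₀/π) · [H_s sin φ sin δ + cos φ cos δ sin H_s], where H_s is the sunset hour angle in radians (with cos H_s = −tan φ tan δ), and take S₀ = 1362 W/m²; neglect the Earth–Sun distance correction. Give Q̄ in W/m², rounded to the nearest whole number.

359 W/m²

cos H_s = −tan(-16.8°) · tan(13.5°) = 0.0725, so H_s = arccos(0.0725) = 85.84°. In radians, H_s = 1.4982.
H_s sin φ sin δ = 1.4982 × -0.2890 × 0.2334 = -0.1011.
cos φ cos δ sin H_s = 0.9573 × 0.9724 × 0.9974 = 0.9285.
Q̄ = (1362/π) × (-0.1011 + 0.9285) = 433.54 × 0.8274 = 358.71 W/m².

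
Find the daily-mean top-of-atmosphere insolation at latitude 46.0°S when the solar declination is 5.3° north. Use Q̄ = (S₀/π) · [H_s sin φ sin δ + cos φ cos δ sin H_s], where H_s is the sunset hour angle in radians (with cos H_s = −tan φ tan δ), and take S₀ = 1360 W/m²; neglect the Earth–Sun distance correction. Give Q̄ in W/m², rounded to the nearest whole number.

256 W/m²

cos H_s = −tan(-46.0°) · tan(5.3°) = 0.0961, so H_s = arccos(0.0961) = 84.49°. In radians, H_s = 1.4746.
H_s sin φ sin δ = 1.4746 × -0.7193 × 0.0924 = -0.0980.
cos φ cos δ sin H_s = 0.6947 × 0.9957 × 0.9954 = 0.6885.
Q̄ = (1360/π) × (-0.0980 + 0.6885) = 432.90 × 0.5905 = 255.63 W/m².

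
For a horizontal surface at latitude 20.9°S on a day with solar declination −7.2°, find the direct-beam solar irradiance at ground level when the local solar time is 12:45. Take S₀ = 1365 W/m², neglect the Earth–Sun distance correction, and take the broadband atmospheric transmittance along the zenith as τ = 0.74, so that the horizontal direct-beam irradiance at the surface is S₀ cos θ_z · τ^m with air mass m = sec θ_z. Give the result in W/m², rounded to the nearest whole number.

Hour angle H = 15° × (12.75 − 12) = 11.25°.
cos θ_z = sin φ sin δ + cos φ cos δ cos H = (-0.3567)(-0.1253) + (0.9342)(0.9921)(0.9808) = 0.9537.
Air mass m = 1/cos θ_z = 1/0.9537 = 1.049; τ^m = 0.74^1.049 = 0.7292.
Surface direct beam = 1365 × 0.9537 × 0.7292 = 949.27 W/m².

949 W/m²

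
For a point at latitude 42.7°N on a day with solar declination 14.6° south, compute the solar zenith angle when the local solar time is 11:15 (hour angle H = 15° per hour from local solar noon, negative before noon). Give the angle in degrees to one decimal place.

58.2°

Hour angle H = 15° × (11.25 − 12) = -11.25°.
With φ = 42.7°, δ = -14.6°, H = -11.25°: sin φ sin δ = -0.1709, cos φ cos δ cos H = 0.6975, so cos θ_z = 0.5266.
θ_z = arccos(0.5266) = 58.22°.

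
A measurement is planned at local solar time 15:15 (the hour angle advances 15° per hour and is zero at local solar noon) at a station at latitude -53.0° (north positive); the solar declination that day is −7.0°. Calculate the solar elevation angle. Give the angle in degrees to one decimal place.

29.4°

Hour angle H = 15° × (15.25 − 12) = 48.75°.
cos θ_z = sin φ sin δ + cos φ cos δ cos H = (-0.7986)(-0.1219) + (0.6018)(0.9925)(0.6593) = 0.4911.
θ_z = arccos(0.4911) = 60.59°, so the elevation is 90° − 60.59° = 29.41°.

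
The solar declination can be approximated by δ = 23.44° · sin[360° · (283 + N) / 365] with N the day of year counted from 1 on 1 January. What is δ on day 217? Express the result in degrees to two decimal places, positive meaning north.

+17.10°

360 × (283 + 217) / 365 = 493.151°; sin(493.151°) = 0.7296.
δ = 23.44 × 0.7296 = 17.102° ≈ +17.10°.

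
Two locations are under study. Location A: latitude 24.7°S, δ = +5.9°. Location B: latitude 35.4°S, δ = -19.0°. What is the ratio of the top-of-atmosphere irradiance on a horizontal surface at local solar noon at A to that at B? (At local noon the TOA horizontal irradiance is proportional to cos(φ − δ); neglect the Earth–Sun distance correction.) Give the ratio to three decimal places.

0.897

A: cos θ_z = cos(-24.7° − (5.9°)) = 0.8607.
B: cos θ_z = cos(-35.4° − (-19.0°)) = 0.9593.
Ratio A/B = 0.8607 / 0.9593 = 0.8972.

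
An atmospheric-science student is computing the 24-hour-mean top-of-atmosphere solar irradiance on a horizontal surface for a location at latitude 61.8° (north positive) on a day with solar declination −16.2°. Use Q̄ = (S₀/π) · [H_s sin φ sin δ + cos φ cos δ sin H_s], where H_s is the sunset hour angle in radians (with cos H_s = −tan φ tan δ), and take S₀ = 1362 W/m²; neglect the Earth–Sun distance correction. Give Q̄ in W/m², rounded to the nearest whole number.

−tan φ tan δ = −(1.8650)(-0.2905) = 0.5418; H_s = arccos(0.5418) = 57.19°. In radians, H_s = 0.9982.
H_s sin φ sin δ = 0.9982 × 0.8813 × -0.2790 = -0.2454.
cos φ cos δ sin H_s = 0.4726 × 0.9603 × 0.8405 = 0.3815.
Q̄ = (1362/π) × (-0.2454 + 0.3815) = 433.54 × 0.1361 = 59.00 W/m².

59 W/m²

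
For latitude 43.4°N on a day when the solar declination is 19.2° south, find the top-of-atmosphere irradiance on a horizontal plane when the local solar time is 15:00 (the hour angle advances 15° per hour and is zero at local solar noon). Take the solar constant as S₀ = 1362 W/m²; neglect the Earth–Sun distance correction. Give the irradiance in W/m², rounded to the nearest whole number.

Hour angle H = 15° × (15 − 12) = 45.00°.
cos θ_z = sin φ sin δ + cos φ cos δ cos H = (0.6871)(-0.3289) + (0.7266)(0.9444)(0.7071) = 0.2592.
Top-of-atmosphere irradiance = S₀ cos θ_z = 1362 × 0.2592 = 353.03 W/m².

353 W/m²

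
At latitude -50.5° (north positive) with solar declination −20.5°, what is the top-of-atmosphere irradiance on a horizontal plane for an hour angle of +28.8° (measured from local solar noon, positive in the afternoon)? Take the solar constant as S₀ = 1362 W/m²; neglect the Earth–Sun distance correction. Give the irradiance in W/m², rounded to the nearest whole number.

1079 W/m²

With φ = -50.5°, δ = -20.5°, H = 28.80°: sin φ sin δ = 0.2702, cos φ cos δ cos H = 0.5221, so cos θ_z = 0.7923.
Top-of-atmosphere irradiance = S₀ cos θ_z = 1362 × 0.7923 = 1079.11 W/m².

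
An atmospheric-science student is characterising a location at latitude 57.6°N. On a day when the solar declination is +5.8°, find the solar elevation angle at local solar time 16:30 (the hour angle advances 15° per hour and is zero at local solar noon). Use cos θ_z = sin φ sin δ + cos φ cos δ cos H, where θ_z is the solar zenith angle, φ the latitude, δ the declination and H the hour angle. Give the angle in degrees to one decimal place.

16.8°

Hour angle H = 15° × (16.5 − 12) = 67.50°.
With φ = 57.6°, δ = 5.8°, H = 67.50°: sin φ sin δ = 0.0853, cos φ cos δ cos H = 0.2040, so cos θ_z = 0.2893.
θ_z = arccos(0.2893) = 73.18°, so the elevation is 90° − 73.18° = 16.82°.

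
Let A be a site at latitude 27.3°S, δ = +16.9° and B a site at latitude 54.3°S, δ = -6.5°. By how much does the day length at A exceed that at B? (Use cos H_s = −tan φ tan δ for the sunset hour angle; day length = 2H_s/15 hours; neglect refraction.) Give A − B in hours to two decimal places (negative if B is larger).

A: H_s = arccos(−tan -27.3° · tan 16.9°) = 80.98°, so 2H_s/15 = 10.7973 h.
B: H_s = arccos(−tan -54.3° · tan -6.5°) = 99.12°, so 2H_s/15 = 13.2160 h.
A − B = 10.7973 − 13.2160 = -2.4187 h.

-2.42 h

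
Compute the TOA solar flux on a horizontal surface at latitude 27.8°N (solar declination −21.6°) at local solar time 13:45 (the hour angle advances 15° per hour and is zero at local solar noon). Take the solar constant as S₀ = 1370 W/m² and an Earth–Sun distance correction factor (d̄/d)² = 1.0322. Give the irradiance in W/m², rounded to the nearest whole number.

Hour angle H = 15° × (13.75 − 12) = 26.25°.
cos θ_z = sin(27.8°) sin(-21.6°) + cos(27.8°) cos(-21.6°) cos(26.25°) = -0.1717 + 0.7376 = 0.5659.
Top-of-atmosphere irradiance = S₀ (d̄/d)² cos θ_z = 1370 × 1.0322 × 0.5659 = 800.25 W/m².

800 W/m²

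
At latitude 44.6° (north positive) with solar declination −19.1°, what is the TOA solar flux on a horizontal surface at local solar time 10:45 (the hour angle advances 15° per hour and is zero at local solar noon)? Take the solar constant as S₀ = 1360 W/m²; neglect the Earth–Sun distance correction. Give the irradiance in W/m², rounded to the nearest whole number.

554 W/m²

Hour angle H = 15° × (10.75 − 12) = -18.75°.
cos θ_z = sin(44.6°) sin(-19.1°) + cos(44.6°) cos(-19.1°) cos(-18.75°) = -0.2298 + 0.6371 = 0.4073.
Top-of-atmosphere irradiance = S₀ cos θ_z = 1360 × 0.4073 = 553.93 W/m².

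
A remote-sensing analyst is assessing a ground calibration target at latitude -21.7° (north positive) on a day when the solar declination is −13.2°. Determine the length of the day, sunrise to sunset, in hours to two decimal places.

12.71 hours

−tan φ tan δ = −(-0.3979)(-0.2345) = -0.0933; H_s = arccos(-0.0933) = 95.35°.
Day length = 2 H_s / 15° h⁻¹ = 190.70° / 15 = 12.713 h.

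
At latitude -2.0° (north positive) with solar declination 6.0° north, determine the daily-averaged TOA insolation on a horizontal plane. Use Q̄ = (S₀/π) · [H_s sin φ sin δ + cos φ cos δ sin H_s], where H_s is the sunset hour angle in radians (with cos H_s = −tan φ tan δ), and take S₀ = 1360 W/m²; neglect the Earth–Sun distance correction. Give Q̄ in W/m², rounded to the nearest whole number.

428 W/m²

The sunset hour angle satisfies cos H_s = −tan φ tan δ = 0.0037, giving H_s = 89.79°. In radians, H_s = 1.5671.
H_s sin φ sin δ = 1.5671 × -0.0349 × 0.1045 = -0.0057.
cos φ cos δ sin H_s = 0.9994 × 0.9945 × 1.0000 = 0.9939.
Q̄ = (1360/π) × (-0.0057 + 0.9939) = 432.90 × 0.9882 = 427.79 W/m².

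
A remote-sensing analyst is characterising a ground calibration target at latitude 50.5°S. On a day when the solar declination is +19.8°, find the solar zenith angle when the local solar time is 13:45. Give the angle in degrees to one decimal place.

74.0°

Hour angle H = 15° × (13.75 − 12) = 26.25°.
cos θ_z = sin φ sin δ + cos φ cos δ cos H = (-0.7716)(0.3387) + (0.6361)(0.9409)(0.8969) = 0.2755.
θ_z = arccos(0.2755) = 74.01°.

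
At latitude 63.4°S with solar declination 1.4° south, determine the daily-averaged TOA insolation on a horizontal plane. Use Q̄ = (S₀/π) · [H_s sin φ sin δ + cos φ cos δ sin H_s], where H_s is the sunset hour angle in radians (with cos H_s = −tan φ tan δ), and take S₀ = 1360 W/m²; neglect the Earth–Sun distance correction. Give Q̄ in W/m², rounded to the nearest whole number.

209 W/m²

cos H_s = −tan(-63.4°) · tan(-1.4°) = -0.0488, so H_s = arccos(-0.0488) = 92.80°. In radians, H_s = 1.6197.
H_s sin φ sin δ = 1.6197 × -0.8942 × -0.0244 = 0.0353.
cos φ cos δ sin H_s = 0.4478 × 0.9997 × 0.9988 = 0.4471.
Q̄ = (1360/π) × (0.0353 + 0.4471) = 432.90 × 0.4824 = 208.83 W/m².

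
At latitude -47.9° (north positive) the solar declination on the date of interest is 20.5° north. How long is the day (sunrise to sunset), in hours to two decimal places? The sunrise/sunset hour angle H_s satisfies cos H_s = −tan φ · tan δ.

8.74 hours

−tan φ tan δ = −(-1.1067)(0.3739) = 0.4138; H_s = arccos(0.4138) = 65.56°.
Day length = 2 H_s / 15° h⁻¹ = 131.12° / 15 = 8.741 h.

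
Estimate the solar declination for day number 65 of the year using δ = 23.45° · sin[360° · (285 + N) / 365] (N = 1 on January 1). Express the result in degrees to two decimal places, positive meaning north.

-5.99°

360 × (285 + 65) / 365 = 345.205°; sin(345.205°) = -0.2554.
δ = 23.45 × -0.2554 = -5.989° ≈ -5.99°.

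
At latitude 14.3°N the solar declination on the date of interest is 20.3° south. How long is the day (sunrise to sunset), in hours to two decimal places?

11.28 hours

The sunset hour angle satisfies cos H_s = −tan φ tan δ = 0.0943, giving H_s = 84.59°.
Day length = 2 H_s / 15° h⁻¹ = 169.18° / 15 = 11.279 h.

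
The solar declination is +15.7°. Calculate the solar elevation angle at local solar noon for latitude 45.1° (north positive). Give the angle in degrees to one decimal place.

60.6°

At local solar noon the hour angle is zero, so the elevation is 90° − |φ − δ| = 90° − |45.1° − (15.7°)| = 90° − 29.4° = 60.6°.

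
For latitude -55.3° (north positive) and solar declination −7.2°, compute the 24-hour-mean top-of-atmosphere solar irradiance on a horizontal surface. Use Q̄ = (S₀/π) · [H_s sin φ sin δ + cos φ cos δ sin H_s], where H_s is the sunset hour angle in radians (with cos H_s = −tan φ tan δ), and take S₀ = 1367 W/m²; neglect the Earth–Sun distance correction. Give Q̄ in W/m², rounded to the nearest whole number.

−tan φ tan δ = −(-1.4442)(-0.1263) = -0.1824; H_s = arccos(-0.1824) = 100.51°. In radians, H_s = 1.7542.
H_s sin φ sin δ = 1.7542 × -0.8221 × -0.1253 = 0.1807.
cos φ cos δ sin H_s = 0.5693 × 0.9921 × 0.9832 = 0.5553.
Q̄ = (1367/π) × (0.1807 + 0.5553) = 435.13 × 0.7360 = 320.26 W/m².

320 W/m²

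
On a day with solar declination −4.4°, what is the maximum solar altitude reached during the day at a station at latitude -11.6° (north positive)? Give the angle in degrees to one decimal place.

82.8°

At local solar noon the hour angle is zero, so the elevation is 90° − |φ − δ| = 90° − |-11.6° − (-4.4°)| = 90° − 7.2° = 82.8°.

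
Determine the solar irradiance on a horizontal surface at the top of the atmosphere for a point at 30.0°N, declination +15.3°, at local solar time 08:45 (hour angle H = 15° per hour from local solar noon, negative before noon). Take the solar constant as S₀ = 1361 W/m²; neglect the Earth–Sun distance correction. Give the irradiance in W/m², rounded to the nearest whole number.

Hour angle H = 15° × (8.75 − 12) = -48.75°.
With φ = 30.0°, δ = 15.3°, H = -48.75°: sin φ sin δ = 0.1319, cos φ cos δ cos H = 0.5508, so cos θ_z = 0.6827.
Top-of-atmosphere irradiance = S₀ cos θ_z = 1361 × 0.6827 = 929.15 W/m².

929 W/m²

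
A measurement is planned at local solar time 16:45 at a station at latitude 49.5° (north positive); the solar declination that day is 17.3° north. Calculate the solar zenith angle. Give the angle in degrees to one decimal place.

64.8°

Hour angle H = 15° × (16.75 − 12) = 71.25°.
cos θ_z = sin φ sin δ + cos φ cos δ cos H = (0.7604)(0.2974) + (0.6494)(0.9548)(0.3214) = 0.4254.
θ_z = arccos(0.4254) = 64.82°.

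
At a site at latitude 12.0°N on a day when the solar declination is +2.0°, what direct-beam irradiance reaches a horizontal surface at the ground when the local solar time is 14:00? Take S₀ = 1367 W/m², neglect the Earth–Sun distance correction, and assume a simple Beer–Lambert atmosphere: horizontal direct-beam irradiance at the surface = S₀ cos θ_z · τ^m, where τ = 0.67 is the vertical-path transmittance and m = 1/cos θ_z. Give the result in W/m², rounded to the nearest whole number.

Hour angle H = 15° × (14 − 12) = 30.00°.
With φ = 12.0°, δ = 2.0°, H = 30.00°: sin φ sin δ = 0.0073, cos φ cos δ cos H = 0.8466, so cos θ_z = 0.8539.
Air mass m = 1/cos θ_z = 1/0.8539 = 1.171; τ^m = 0.67^1.171 = 0.6257.
Surface direct beam = 1367 × 0.8539 × 0.6257 = 730.37 W/m².

730 W/m²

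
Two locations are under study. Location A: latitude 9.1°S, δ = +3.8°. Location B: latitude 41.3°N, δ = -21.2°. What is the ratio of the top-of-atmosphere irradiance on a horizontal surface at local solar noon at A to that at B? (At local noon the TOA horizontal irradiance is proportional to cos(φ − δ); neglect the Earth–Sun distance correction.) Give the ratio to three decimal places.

2.111

A: cos θ_z = cos(-9.1° − (3.8°)) = 0.9748.
B: cos θ_z = cos(41.3° − (-21.2°)) = 0.4617.
Ratio A/B = 0.9748 / 0.4617 = 2.1113.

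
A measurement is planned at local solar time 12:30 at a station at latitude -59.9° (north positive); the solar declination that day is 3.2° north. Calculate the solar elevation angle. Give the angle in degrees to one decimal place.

Hour angle H = 15° × (12.5 − 12) = 7.50°.
cos θ_z = sin φ sin δ + cos φ cos δ cos H = (-0.8652)(0.0558) + (0.5015)(0.9984)(0.9914) = 0.4481.
θ_z = arccos(0.4481) = 63.38°, so the elevation is 90° − 63.38° = 26.62°.

26.6°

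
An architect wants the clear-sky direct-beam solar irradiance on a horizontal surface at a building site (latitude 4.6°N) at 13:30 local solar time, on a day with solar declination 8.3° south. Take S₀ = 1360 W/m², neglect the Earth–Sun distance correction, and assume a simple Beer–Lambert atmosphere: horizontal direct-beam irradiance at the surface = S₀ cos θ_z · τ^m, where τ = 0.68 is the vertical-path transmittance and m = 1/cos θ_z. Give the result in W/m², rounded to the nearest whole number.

Hour angle H = 15° × (13.5 − 12) = 22.50°.
With φ = 4.6°, δ = -8.3°, H = 22.50°: sin φ sin δ = -0.0116, cos φ cos δ cos H = 0.9113, so cos θ_z = 0.8997.
Air mass m = 1/cos θ_z = 1/0.8997 = 1.111; τ^m = 0.68^1.111 = 0.6515.
Surface direct beam = 1360 × 0.8997 × 0.6515 = 797.17 W/m².

797 W/m²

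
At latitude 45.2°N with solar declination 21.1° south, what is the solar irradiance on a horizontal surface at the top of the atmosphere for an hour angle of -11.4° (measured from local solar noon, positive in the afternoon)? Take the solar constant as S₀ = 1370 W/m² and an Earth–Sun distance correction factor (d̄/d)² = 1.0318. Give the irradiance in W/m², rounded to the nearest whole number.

With φ = 45.2°, δ = -21.1°, H = -11.40°: sin φ sin δ = -0.2554, cos φ cos δ cos H = 0.6444, so cos θ_z = 0.3890.
Top-of-atmosphere irradiance = S₀ (d̄/d)² cos θ_z = 1370 × 1.0318 × 0.3890 = 549.88 W/m².

550 W/m²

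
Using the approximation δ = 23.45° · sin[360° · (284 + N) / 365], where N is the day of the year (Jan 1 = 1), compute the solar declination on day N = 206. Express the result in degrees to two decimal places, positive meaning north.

360 × (284 + 206) / 365 = 483.288°; sin(483.288°) = 0.8359.
δ = 23.45 × 0.8359 = 19.602° ≈ +19.60°.

+19.60°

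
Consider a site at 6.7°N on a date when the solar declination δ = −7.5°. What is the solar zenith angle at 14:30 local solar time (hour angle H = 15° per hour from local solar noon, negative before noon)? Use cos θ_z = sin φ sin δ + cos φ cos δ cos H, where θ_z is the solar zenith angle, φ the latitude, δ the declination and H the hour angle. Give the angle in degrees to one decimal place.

Hour angle H = 15° × (14.5 − 12) = 37.50°.
With φ = 6.7°, δ = -7.5°, H = 37.50°: sin φ sin δ = -0.0152, cos φ cos δ cos H = 0.7812, so cos θ_z = 0.7660.
θ_z = arccos(0.7660) = 40.00°.

40.0°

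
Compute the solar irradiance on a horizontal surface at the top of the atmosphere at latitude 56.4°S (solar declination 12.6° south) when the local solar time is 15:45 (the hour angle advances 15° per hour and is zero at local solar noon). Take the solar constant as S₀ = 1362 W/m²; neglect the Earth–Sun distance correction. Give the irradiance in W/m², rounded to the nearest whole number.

656 W/m²

Hour angle H = 15° × (15.75 − 12) = 56.25°.
cos θ_z = sin φ sin δ + cos φ cos δ cos H = (-0.8329)(-0.2181) + (0.5534)(0.9759)(0.5556) = 0.4817.
Top-of-atmosphere irradiance = S₀ cos θ_z = 1362 × 0.4817 = 656.08 W/m².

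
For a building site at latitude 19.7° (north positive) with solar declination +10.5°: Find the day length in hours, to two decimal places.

−tan φ tan δ = −(0.3581)(0.1853) = -0.0664; H_s = arccos(-0.0664) = 93.81°.
Day length = 2 H_s / 15° h⁻¹ = 187.62° / 15 = 12.508 h.

12.51 hours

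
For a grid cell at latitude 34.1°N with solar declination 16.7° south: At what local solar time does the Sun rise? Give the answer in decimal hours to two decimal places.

6.78 h

cos H_s = −tan(34.1°) · tan(-16.7°) = 0.2031, so H_s = arccos(0.2031) = 78.28°.
Sunrise is at 12 − H_s/15 = 12 − 5.219 = 6.781 h local solar time.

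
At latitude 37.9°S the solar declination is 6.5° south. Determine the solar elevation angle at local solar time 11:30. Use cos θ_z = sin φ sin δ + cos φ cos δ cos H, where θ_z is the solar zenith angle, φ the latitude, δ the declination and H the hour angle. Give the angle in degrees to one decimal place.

57.9°

Hour angle H = 15° × (11.5 − 12) = -7.50°.
With φ = -37.9°, δ = -6.5°, H = -7.50°: sin φ sin δ = 0.0695, cos φ cos δ cos H = 0.7773, so cos θ_z = 0.8468.
θ_z = arccos(0.8468) = 32.13°, so the elevation is 90° − 32.13° = 57.87°.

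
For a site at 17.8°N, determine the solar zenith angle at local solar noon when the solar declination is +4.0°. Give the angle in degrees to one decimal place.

13.8°

At local solar noon the hour angle is zero, so the zenith angle is |φ − δ| = |17.8° − (4.0°)| = 13.8°.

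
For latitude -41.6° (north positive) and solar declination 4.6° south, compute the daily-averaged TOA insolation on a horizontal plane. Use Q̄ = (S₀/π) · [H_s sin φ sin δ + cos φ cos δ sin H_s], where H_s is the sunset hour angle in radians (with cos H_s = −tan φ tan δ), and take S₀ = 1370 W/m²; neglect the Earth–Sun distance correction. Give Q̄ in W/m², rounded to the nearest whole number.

cos H_s = −tan(-41.6°) · tan(-4.6°) = -0.0714, so H_s = arccos(-0.0714) = 94.09°. In radians, H_s = 1.6422.
H_s sin φ sin δ = 1.6422 × -0.6639 × -0.0802 = 0.0874.
cos φ cos δ sin H_s = 0.7478 × 0.9968 × 0.9975 = 0.7435.
Q̄ = (1370/π) × (0.0874 + 0.7435) = 436.08 × 0.8309 = 362.34 W/m².

362 W/m²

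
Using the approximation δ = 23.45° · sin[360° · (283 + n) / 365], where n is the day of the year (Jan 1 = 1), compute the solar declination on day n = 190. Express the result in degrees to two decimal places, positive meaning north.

360 × (283 + 190) / 365 = 466.521°; sin(466.521°) = 0.9587.
δ = 23.45 × 0.9587 = 22.482° ≈ +22.48°.

+22.48°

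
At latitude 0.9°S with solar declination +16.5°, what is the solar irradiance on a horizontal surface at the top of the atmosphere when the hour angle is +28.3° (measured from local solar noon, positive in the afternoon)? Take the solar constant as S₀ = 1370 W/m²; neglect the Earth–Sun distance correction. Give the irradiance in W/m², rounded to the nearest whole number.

1150 W/m²

With φ = -0.9°, δ = 16.5°, H = 28.30°: sin φ sin δ = -0.0045, cos φ cos δ cos H = 0.8441, so cos θ_z = 0.8396.
Top-of-atmosphere irradiance = S₀ cos θ_z = 1370 × 0.8396 = 1150.25 W/m².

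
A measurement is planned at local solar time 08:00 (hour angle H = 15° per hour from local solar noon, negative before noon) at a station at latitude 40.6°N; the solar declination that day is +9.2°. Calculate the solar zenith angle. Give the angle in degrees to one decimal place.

61.4°

Hour angle H = 15° × (8 − 12) = -60.00°.
With φ = 40.6°, δ = 9.2°, H = -60.00°: sin φ sin δ = 0.1040, cos φ cos δ cos H = 0.3748, so cos θ_z = 0.4788.
θ_z = arccos(0.4788) = 61.39°.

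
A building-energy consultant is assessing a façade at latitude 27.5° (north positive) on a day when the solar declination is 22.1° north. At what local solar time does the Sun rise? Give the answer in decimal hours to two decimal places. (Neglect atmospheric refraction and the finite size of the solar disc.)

cos H_s = −tan(27.5°) · tan(22.1°) = -0.2114, so H_s = arccos(-0.2114) = 102.20°.
Sunrise is at 12 − H_s/15 = 12 − 6.813 = 5.187 h local solar time.

5.19 h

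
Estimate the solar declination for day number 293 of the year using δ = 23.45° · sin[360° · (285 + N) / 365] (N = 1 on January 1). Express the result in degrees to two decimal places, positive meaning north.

360 × (285 + 293) / 365 = 570.082°; sin(570.082°) = -0.5012.
δ = 23.45 × -0.5012 = -11.753° ≈ -11.75°.

-11.75°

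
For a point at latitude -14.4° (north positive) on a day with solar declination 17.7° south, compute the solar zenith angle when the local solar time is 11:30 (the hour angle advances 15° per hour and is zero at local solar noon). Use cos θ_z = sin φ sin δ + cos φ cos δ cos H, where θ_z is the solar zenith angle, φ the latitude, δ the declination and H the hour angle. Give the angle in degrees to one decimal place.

7.9°

Hour angle H = 15° × (11.5 − 12) = -7.50°.
cos θ_z = sin φ sin δ + cos φ cos δ cos H = (-0.2487)(-0.3040) + (0.9686)(0.9527)(0.9914) = 0.9905.
θ_z = arccos(0.9905) = 7.90°.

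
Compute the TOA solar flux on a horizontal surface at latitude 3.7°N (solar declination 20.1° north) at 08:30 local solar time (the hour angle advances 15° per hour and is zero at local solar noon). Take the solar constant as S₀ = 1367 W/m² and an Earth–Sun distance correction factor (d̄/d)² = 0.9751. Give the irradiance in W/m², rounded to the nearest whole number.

790 W/m²

Hour angle H = 15° × (8.5 − 12) = -52.50°.
cos θ_z = sin(3.7°) sin(20.1°) + cos(3.7°) cos(20.1°) cos(-52.50°) = 0.0222 + 0.5705 = 0.5927.
Top-of-atmosphere irradiance = S₀ (d̄/d)² cos θ_z = 1367 × 0.9751 × 0.5927 = 790.05 W/m².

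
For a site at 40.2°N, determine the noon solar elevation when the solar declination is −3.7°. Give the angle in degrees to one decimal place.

46.1°

At local solar noon the hour angle is zero, so the elevation is 90° − |φ − δ| = 90° − |40.2° − (-3.7°)| = 90° − 43.9° = 46.1°.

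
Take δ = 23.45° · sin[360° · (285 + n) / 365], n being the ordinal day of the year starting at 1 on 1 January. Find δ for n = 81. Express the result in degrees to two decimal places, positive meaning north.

+0.40°

360 × (285 + 81) / 365 = 360.986°; sin(360.986°) = 0.0172.
δ = 23.45 × 0.0172 = 0.403° ≈ +0.40°.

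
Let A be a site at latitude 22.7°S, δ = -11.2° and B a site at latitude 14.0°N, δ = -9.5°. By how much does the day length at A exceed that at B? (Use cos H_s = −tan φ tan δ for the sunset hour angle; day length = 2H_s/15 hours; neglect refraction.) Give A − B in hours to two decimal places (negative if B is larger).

+0.95 h

A: H_s = arccos(−tan -22.7° · tan -11.2°) = 94.75°, so 2H_s/15 = 12.6333 h.
B: H_s = arccos(−tan 14.0° · tan -9.5°) = 87.61°, so 2H_s/15 = 11.6813 h.
A − B = 12.6333 − 11.6813 = 0.9520 h.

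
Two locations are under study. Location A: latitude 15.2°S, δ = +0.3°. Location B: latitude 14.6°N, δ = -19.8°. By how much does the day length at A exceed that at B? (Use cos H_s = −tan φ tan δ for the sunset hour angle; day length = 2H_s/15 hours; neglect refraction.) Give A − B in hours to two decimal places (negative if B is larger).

+0.71 h

A: H_s = arccos(−tan -15.2° · tan 0.3°) = 89.92°, so 2H_s/15 = 11.9893 h.
B: H_s = arccos(−tan 14.6° · tan -19.8°) = 84.62°, so 2H_s/15 = 11.2827 h.
A − B = 11.9893 − 11.2827 = 0.7066 h.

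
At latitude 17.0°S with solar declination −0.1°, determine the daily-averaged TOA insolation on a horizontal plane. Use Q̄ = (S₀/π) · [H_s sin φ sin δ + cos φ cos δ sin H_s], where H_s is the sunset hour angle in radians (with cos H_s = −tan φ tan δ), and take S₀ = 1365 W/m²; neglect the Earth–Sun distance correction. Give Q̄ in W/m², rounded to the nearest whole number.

416 W/m²

cos H_s = −tan(-17.0°) · tan(-0.1°) = -0.0005, so H_s = arccos(-0.0005) = 90.03°. In radians, H_s = 1.5713.
H_s sin φ sin δ = 1.5713 × -0.2924 × -0.0017 = 0.0008.
cos φ cos δ sin H_s = 0.9563 × 1.0000 × 1.0000 = 0.9563.
Q̄ = (1365/π) × (0.0008 + 0.9563) = 434.49 × 0.9571 = 415.85 W/m².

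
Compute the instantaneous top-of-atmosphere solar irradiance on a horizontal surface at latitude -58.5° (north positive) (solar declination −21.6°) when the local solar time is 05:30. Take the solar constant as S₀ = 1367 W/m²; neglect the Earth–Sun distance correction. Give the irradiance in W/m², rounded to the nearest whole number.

342 W/m²

Hour angle H = 15° × (5.5 − 12) = -97.50°.
cos θ_z = sin φ sin δ + cos φ cos δ cos H = (-0.8526)(-0.3681) + (0.5225)(0.9298)(-0.1305) = 0.2504.
Top-of-atmosphere irradiance = S₀ cos θ_z = 1367 × 0.2504 = 342.30 W/m².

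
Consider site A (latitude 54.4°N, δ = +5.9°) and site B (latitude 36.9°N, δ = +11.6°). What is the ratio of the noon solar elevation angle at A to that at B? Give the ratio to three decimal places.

A: 90° − |54.4 − (5.9)| = 41.50°.
B: 90° − |36.9 − (11.6)| = 64.70°.
Ratio A/B = 41.5000 / 64.7000 = 0.6414.

0.641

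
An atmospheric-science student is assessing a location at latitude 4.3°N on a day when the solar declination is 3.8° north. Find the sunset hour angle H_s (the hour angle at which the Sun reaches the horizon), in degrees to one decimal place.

90.3°

The sunset hour angle satisfies cos H_s = −tan φ tan δ = -0.0050, giving H_s = 90.29°.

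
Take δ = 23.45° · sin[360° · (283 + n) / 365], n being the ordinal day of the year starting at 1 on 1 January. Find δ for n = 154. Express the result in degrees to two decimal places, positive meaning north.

+22.17°

360 × (283 + 154) / 365 = 431.014°; sin(431.014°) = 0.9456.
δ = 23.45 × 0.9456 = 22.174° ≈ +22.17°.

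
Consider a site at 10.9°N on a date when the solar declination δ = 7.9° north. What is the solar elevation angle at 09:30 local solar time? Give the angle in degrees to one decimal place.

Hour angle H = 15° × (9.5 − 12) = -37.50°.
With φ = 10.9°, δ = 7.9°, H = -37.50°: sin φ sin δ = 0.0260, cos φ cos δ cos H = 0.7716, so cos θ_z = 0.7976.
θ_z = arccos(0.7976) = 37.10°, so the elevation is 90° − 37.10° = 52.90°.

52.9°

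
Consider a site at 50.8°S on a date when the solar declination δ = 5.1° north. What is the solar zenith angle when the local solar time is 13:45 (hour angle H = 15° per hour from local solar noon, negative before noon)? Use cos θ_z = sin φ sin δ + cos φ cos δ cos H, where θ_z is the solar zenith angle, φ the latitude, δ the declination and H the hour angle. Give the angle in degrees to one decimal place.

Hour angle H = 15° × (13.75 − 12) = 26.25°.
cos θ_z = sin φ sin δ + cos φ cos δ cos H = (-0.7749)(0.0889) + (0.6320)(0.9960)(0.8969) = 0.4957.
θ_z = arccos(0.4957) = 60.28°.

60.3°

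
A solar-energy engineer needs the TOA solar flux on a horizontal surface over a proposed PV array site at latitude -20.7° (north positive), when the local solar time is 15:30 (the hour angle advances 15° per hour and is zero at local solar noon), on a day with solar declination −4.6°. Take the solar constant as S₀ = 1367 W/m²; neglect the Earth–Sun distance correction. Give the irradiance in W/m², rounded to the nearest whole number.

Hour angle H = 15° × (15.5 − 12) = 52.50°.
cos θ_z = sin φ sin δ + cos φ cos δ cos H = (-0.3535)(-0.0802) + (0.9354)(0.9968)(0.6088) = 0.5960.
Top-of-atmosphere irradiance = S₀ cos θ_z = 1367 × 0.5960 = 814.73 W/m².

815 W/m²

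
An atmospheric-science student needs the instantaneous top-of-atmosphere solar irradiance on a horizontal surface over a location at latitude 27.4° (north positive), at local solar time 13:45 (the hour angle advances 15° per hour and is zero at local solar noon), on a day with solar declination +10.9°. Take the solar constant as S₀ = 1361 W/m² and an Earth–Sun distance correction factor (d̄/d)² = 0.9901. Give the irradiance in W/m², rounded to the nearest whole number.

1171 W/m²

Hour angle H = 15° × (13.75 − 12) = 26.25°.
cos θ_z = sin(27.4°) sin(10.9°) + cos(27.4°) cos(10.9°) cos(26.25°) = 0.0870 + 0.7819 = 0.8689.
Top-of-atmosphere irradiance = S₀ (d̄/d)² cos θ_z = 1361 × 0.9901 × 0.8689 = 1170.87 W/m².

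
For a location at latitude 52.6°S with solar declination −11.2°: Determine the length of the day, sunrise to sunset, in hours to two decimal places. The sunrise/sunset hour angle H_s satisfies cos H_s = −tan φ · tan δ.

14.00 hours

−tan φ tan δ = −(-1.3079)(-0.1980) = -0.2590; H_s = arccos(-0.2590) = 105.01°.
Day length = 2 H_s / 15° h⁻¹ = 210.02° / 15 = 14.001 h.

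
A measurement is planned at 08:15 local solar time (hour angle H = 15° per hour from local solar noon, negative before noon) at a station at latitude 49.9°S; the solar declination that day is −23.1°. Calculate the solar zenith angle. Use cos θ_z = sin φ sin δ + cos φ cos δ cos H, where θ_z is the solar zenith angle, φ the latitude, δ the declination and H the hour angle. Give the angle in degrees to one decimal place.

Hour angle H = 15° × (8.25 − 12) = -56.25°.
cos θ_z = sin(-49.9°) sin(-23.1°) + cos(-49.9°) cos(-23.1°) cos(-56.25°) = 0.3001 + 0.3292 = 0.6293.
θ_z = arccos(0.6293) = 51.00°.

51.0°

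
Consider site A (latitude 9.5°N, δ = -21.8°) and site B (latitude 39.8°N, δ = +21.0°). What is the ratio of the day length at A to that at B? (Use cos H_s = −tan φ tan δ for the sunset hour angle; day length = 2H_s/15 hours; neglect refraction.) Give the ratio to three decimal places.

0.793

A: H_s = arccos(−tan 9.5° · tan -21.8°) = 86.16°, so 2H_s/15 = 11.4880 h.
B: H_s = arccos(−tan 39.8° · tan 21.0°) = 108.65°, so 2H_s/15 = 14.4867 h.
Ratio A/B = 11.4880 / 14.4867 = 0.7930.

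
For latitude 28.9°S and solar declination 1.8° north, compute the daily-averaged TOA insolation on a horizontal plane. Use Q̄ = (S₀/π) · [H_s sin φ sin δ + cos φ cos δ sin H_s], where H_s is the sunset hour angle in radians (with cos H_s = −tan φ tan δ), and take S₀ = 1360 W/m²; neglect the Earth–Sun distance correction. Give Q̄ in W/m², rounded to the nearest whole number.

369 W/m²

−tan φ tan δ = −(-0.5520)(0.0314) = 0.0173; H_s = arccos(0.0173) = 89.01°. In radians, H_s = 1.5535.
H_s sin φ sin δ = 1.5535 × -0.4833 × 0.0314 = -0.0236.
cos φ cos δ sin H_s = 0.8755 × 0.9995 × 0.9999 = 0.8750.
Q̄ = (1360/π) × (-0.0236 + 0.8750) = 432.90 × 0.8514 = 368.57 W/m².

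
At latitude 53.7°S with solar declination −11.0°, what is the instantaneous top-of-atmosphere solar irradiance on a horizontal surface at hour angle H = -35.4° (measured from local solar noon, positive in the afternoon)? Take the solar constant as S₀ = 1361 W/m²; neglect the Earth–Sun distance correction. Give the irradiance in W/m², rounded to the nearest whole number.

cos θ_z = sin(-53.7°) sin(-11.0°) + cos(-53.7°) cos(-11.0°) cos(-35.40°) = 0.1538 + 0.4737 = 0.6275.
Top-of-atmosphere irradiance = S₀ cos θ_z = 1361 × 0.6275 = 854.03 W/m².

854 W/m²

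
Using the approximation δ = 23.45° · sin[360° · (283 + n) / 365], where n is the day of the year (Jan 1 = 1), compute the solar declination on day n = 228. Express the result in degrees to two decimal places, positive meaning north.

360 × (283 + 228) / 365 = 504.000°; sin(504.000°) = 0.5878.
δ = 23.45 × 0.5878 = 13.784° ≈ +13.78°.

+13.78°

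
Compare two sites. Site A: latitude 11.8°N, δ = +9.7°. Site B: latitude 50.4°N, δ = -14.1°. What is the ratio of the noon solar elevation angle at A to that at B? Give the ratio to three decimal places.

3.447

A: 90° − |11.8 − (9.7)| = 87.90°.
B: 90° − |50.4 − (-14.1)| = 25.50°.
Ratio A/B = 87.9000 / 25.5000 = 3.4471.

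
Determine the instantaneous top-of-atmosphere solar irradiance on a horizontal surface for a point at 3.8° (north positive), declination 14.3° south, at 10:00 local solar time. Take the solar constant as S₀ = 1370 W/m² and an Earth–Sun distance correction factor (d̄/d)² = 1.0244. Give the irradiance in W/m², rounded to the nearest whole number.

1152 W/m²

Hour angle H = 15° × (10 − 12) = -30.00°.
cos θ_z = sin(3.8°) sin(-14.3°) + cos(3.8°) cos(-14.3°) cos(-30.00°) = -0.0164 + 0.8373 = 0.8209.
Top-of-atmosphere irradiance = S₀ (d̄/d)² cos θ_z = 1370 × 1.0244 × 0.8209 = 1152.07 W/m².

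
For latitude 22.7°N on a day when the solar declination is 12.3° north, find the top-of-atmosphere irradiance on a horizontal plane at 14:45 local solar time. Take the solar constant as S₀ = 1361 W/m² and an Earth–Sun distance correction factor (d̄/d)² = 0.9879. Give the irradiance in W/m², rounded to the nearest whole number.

1022 W/m²

Hour angle H = 15° × (14.75 − 12) = 41.25°.
With φ = 22.7°, δ = 12.3°, H = 41.25°: sin φ sin δ = 0.0822, cos φ cos δ cos H = 0.6777, so cos θ_z = 0.7599.
Top-of-atmosphere irradiance = S₀ (d̄/d)² cos θ_z = 1361 × 0.9879 × 0.7599 = 1021.71 W/m².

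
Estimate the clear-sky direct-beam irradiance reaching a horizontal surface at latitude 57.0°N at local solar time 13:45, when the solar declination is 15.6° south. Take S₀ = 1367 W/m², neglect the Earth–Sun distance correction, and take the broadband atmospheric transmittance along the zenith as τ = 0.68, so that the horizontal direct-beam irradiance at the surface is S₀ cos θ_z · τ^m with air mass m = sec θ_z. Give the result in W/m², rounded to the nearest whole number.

69 W/m²

Hour angle H = 15° × (13.75 − 12) = 26.25°.
With φ = 57.0°, δ = -15.6°, H = 26.25°: sin φ sin δ = -0.2255, cos φ cos δ cos H = 0.4705, so cos θ_z = 0.2450.
Air mass m = 1/cos θ_z = 1/0.2450 = 4.082; τ^m = 0.68^4.082 = 0.2072.
Surface direct beam = 1367 × 0.2450 × 0.2072 = 69.39 W/m².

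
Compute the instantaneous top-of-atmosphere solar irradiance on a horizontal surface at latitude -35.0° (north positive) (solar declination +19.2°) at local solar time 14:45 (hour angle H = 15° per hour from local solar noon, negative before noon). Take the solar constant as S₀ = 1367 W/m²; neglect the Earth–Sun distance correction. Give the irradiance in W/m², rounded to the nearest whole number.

Hour angle H = 15° × (14.75 − 12) = 41.25°.
With φ = -35.0°, δ = 19.2°, H = 41.25°: sin φ sin δ = -0.1886, cos φ cos δ cos H = 0.5816, so cos θ_z = 0.3930.
Top-of-atmosphere irradiance = S₀ cos θ_z = 1367 × 0.3930 = 537.23 W/m².

537 W/m²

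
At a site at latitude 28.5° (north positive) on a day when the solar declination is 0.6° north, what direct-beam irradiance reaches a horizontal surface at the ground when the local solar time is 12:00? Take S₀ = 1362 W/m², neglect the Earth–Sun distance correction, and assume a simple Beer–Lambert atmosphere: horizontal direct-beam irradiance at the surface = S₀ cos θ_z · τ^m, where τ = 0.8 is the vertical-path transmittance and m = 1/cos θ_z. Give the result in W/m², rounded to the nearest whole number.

Hour angle H = 15° × (12 − 12) = 0.00°.
cos θ_z = sin φ sin δ + cos φ cos δ cos H = (0.4772)(0.0105) + (0.8788)(0.9999)(1.0000) = 0.8837.
Air mass m = 1/cos θ_z = 1/0.8837 = 1.132; τ^m = 0.8^1.132 = 0.7768.
Surface direct beam = 1362 × 0.8837 × 0.7768 = 934.96 W/m².

935 W/m²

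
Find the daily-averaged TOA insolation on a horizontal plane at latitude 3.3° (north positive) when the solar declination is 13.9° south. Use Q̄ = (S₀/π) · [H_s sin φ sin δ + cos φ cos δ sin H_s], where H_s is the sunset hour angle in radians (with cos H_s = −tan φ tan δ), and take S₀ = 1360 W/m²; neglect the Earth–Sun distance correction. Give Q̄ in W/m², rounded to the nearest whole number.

410 W/m²

−tan φ tan δ = −(0.0577)(-0.2475) = 0.0143; H_s = arccos(0.0143) = 89.18°. In radians, H_s = 1.5565.
H_s sin φ sin δ = 1.5565 × 0.0576 × -0.2402 = -0.0215.
cos φ cos δ sin H_s = 0.9983 × 0.9707 × 0.9999 = 0.9690.
Q̄ = (1360/π) × (-0.0215 + 0.9690) = 432.90 × 0.9475 = 410.17 W/m².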